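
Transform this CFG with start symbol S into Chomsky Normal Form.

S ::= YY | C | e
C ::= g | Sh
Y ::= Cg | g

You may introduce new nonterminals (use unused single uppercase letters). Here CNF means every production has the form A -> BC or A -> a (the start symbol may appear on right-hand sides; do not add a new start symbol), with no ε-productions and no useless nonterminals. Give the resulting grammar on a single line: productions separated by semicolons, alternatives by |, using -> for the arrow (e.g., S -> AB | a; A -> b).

S -> e | g | SA | YY; A -> h; B -> g; C -> g | SA; Y -> g | CB

No ε-productions.
After unit-elimination: S -> e | g | Sh | YY; C -> g | Sh; Y -> g | Cg.
TERM: introduce B -> g, A -> h and substitute in every rule of length ≥2.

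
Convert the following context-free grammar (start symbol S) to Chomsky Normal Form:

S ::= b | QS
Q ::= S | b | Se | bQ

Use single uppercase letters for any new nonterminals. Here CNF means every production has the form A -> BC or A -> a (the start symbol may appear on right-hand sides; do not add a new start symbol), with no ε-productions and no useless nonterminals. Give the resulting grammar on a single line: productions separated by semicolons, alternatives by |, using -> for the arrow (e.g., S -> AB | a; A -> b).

S -> b | QS; A -> e; B -> b; Q -> b | BQ | QS | SA

No ε-productions.
After unit-elimination: S -> b | QS; Q -> b | QS | Se | bQ.
TERM: introduce B -> b, A -> e and substitute in every rule of length ≥2.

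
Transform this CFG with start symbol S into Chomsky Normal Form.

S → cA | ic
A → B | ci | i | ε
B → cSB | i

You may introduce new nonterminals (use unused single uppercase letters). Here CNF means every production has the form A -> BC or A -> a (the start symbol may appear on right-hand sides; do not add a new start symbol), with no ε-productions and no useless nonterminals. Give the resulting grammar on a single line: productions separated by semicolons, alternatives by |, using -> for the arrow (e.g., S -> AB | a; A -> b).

S -> c | CA | DC; A -> i | CD | CE; B -> i | CF; C -> c; D -> i; E -> SB; F -> SB

Nullable: {A}; after ε-elimination: S -> c | cA | ic; A -> B | i | ci; B -> i | cSB.
After unit-elimination: S -> c | cA | ic; A -> i | ci | cSB; B -> i | cSB.
TERM: introduce C -> c, D -> i and substitute in every rule of length ≥2.
BIN: A -> CSB becomes A -> CE, E -> SB; B -> CSB becomes B -> CF, F -> SB.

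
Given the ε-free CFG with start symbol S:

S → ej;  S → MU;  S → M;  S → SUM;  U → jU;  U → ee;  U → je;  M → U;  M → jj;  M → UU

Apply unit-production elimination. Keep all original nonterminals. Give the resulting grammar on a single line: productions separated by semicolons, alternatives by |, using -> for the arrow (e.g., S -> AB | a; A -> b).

Unit productions: M->U, S->M.
Unit pairs (A ⇒* B via units): (M,U), (S,M), (S,U).
S: inherits non-unit rules of {M, S, U} → MU | SUM | UU | ee | ej | jU | je | jj.
M: inherits non-unit rules of {M, U} → UU | ee | jU | je | jj.
U: inherits non-unit rules of {U} → ee | jU | je.

S -> MU | UU | ee | ej | jU | je | jj | SUM; M -> UU | ee | jU | je | jj; U -> ee | jU | je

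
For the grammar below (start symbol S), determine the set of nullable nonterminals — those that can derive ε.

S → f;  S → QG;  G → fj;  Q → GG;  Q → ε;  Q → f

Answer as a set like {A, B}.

{Q}

Directly nullable (have an ε-rule): {Q}.
Not nullable: G, S — each has a terminal in every rule's right-hand side or depends on a non-nullable symbol.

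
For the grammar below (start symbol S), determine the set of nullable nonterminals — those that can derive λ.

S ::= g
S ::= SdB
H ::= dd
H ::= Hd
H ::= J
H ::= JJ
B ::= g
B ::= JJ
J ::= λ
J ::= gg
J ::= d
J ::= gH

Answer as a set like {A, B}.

{B, H, J}

Directly nullable (have an ε-rule): {J}.
B is nullable via B -> JJ (every symbol on the right is already known nullable).
H is nullable via H -> J (every symbol on the right is already known nullable).
Not nullable: S — each has a terminal in every rule's right-hand side or depends on a non-nullable symbol.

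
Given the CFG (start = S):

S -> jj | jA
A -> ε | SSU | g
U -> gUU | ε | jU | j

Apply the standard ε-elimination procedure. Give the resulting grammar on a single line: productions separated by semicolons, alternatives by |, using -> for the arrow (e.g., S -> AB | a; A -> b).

S -> j | jA | jj; A -> g | SS | SSU; U -> g | j | gU | jU | gUU

Nullable set: {A, U}.
S -> jA: A nullable, giving j | jA.
Drop A -> ε.
A -> SSU: U nullable, giving SS | SSU.
Drop U -> ε.
U -> gUU: U, U nullable, giving g | gU | gUU.
U -> jU: U nullable, giving j | jU.
Unchanged (no nullable symbols): S -> jj; A -> g; U -> j.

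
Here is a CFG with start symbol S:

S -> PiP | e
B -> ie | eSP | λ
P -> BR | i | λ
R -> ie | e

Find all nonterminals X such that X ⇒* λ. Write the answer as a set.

Directly nullable (have an ε-rule): {B, P}.
Not nullable: R, S — each has a terminal in every rule's right-hand side or depends on a non-nullable symbol.

{B, P}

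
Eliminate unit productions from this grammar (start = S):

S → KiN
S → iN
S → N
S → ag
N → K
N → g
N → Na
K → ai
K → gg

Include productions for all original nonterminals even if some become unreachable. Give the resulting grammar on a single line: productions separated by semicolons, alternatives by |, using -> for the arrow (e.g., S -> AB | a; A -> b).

S -> g | Na | ag | ai | gg | iN | KiN; K -> ai | gg; N -> g | Na | ai | gg

Unit productions: N->K, S->N.
Unit pairs (A ⇒* B via units): (N,K), (S,K), (S,N).
S: inherits non-unit rules of {K, N, S} → KiN | Na | ag | ai | g | gg | iN.
K: inherits non-unit rules of {K} → ai | gg.
N: inherits non-unit rules of {K, N} → Na | ai | g | gg.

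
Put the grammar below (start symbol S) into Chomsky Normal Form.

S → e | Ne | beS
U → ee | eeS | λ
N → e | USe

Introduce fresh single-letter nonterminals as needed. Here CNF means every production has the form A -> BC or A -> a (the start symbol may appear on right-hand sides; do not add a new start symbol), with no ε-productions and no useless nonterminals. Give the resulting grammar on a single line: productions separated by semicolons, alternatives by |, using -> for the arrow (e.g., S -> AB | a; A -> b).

S -> e | BD | NA; A -> e; B -> b; C -> SA; D -> AS; E -> AS; N -> e | SA | UC; U -> AA | AE

Nullable: {U}; after ε-elimination: S -> e | Ne | beS; N -> e | Se | USe; U -> ee | eeS.
No unit productions to eliminate.
TERM: introduce B -> b, A -> e and substitute in every rule of length ≥2.
BIN: N -> USA becomes N -> UC, C -> SA; S -> BAS becomes S -> BD, D -> AS; U -> AAS becomes U -> AE, E -> AS.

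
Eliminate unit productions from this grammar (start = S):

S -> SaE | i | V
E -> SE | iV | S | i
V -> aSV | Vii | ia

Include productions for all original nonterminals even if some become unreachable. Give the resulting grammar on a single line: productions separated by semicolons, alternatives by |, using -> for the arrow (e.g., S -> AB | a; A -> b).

Unit productions: E->S, S->V.
Unit pairs (A ⇒* B via units): (E,S), (E,V), (S,V).
S: inherits non-unit rules of {S, V} → SaE | Vii | aSV | i | ia.
E: inherits non-unit rules of {E, S, V} → SE | SaE | Vii | aSV | i | iV | ia.
V: inherits non-unit rules of {V} → Vii | aSV | ia.

S -> i | ia | SaE | Vii | aSV; E -> i | SE | iV | ia | SaE | Vii | aSV; V -> ia | Vii | aSV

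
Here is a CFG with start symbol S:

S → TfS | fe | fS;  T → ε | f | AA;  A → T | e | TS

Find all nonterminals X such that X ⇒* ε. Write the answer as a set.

{A, T}

Directly nullable (have an ε-rule): {T}.
A is nullable via A -> T (every symbol on the right is already known nullable).
Not nullable: S — each has a terminal in every rule's right-hand side or depends on a non-nullable symbol.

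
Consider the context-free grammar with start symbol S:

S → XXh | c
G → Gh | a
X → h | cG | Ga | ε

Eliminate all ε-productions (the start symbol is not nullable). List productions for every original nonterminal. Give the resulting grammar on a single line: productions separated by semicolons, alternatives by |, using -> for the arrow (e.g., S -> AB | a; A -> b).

S -> c | h | Xh | XXh; G -> a | Gh; X -> h | Ga | cG

Nullable set: {X}.
S -> XXh: X, X nullable, giving XXh | Xh | h.
Drop X -> ε.
Unchanged (no nullable symbols): S -> c; G -> Gh; G -> a; X -> Ga; X -> cG; X -> h.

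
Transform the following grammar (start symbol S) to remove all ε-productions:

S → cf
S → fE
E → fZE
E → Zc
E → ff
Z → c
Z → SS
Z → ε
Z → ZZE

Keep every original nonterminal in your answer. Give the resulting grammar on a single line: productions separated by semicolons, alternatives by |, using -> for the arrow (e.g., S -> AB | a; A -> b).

S -> cf | fE; E -> c | Zc | fE | ff | fZE; Z -> E | c | SS | ZE | ZZE

Nullable set: {Z}.
E -> Zc: Z nullable, giving Zc | c.
E -> fZE: Z nullable, giving fE | fZE.
Drop Z -> ε.
Z -> ZZE: Z, Z nullable, giving E | ZE | ZZE.
Unchanged (no nullable symbols): S -> cf; S -> fE; E -> ff; Z -> SS; Z -> c.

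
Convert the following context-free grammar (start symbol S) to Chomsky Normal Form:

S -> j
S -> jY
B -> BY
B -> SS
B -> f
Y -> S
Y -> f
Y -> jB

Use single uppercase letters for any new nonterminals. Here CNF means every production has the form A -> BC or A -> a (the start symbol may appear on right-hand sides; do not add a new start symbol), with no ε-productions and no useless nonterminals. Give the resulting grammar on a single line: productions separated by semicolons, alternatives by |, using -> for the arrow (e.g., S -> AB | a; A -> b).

No ε-productions.
After unit-elimination: S -> j | jY; B -> f | BY | SS; Y -> f | j | jB | jY.
TERM: introduce A -> j and substitute in every rule of length ≥2.

S -> j | AY; A -> j; B -> f | BY | SS; Y -> f | j | AB | AY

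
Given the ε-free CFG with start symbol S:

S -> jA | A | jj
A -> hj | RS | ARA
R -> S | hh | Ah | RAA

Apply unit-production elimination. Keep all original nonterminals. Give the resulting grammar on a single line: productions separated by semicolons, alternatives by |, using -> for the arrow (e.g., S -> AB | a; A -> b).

Unit productions: R->S, S->A.
Unit pairs (A ⇒* B via units): (R,A), (R,S), (S,A).
S: inherits non-unit rules of {A, S} → ARA | RS | hj | jA | jj.
A: inherits non-unit rules of {A} → ARA | RS | hj.
R: inherits non-unit rules of {A, R, S} → ARA | Ah | RAA | RS | hh | hj | jA | jj.

S -> RS | hj | jA | jj | ARA; A -> RS | hj | ARA; R -> Ah | RS | hh | hj | jA | jj | ARA | RAA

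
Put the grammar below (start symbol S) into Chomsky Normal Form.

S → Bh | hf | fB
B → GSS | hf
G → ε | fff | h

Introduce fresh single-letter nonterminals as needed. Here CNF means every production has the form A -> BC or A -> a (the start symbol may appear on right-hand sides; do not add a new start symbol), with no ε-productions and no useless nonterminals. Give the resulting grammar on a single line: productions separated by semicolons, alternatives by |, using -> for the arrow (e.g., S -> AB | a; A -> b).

Nullable: {G}; after ε-elimination: S -> Bh | fB | hf; B -> SS | hf | GSS; G -> h | fff.
No unit productions to eliminate.
TERM: introduce C -> f, A -> h and substitute in every rule of length ≥2.
BIN: B -> GSS becomes B -> GD, D -> SS; G -> CCC becomes G -> CE, E -> CC.

S -> AC | BA | CB; A -> h; B -> AC | GD | SS; C -> f; D -> SS; E -> CC; G -> h | CE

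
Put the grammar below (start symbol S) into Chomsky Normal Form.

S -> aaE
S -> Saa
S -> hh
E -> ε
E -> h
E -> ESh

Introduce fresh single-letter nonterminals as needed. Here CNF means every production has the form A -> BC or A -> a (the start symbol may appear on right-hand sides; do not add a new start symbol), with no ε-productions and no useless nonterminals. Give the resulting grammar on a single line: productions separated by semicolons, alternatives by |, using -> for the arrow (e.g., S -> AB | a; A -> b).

S -> AA | BB | BD | SF; A -> h; B -> a; C -> SA; D -> BE; E -> h | EC | SA; F -> BB

Nullable: {E}; after ε-elimination: S -> aa | hh | Saa | aaE; E -> h | Sh | ESh.
No unit productions to eliminate.
TERM: introduce B -> a, A -> h and substitute in every rule of length ≥2.
BIN: E -> ESA becomes E -> EC, C -> SA; S -> BBE becomes S -> BD, D -> BE; S -> SBB becomes S -> SF, F -> BB.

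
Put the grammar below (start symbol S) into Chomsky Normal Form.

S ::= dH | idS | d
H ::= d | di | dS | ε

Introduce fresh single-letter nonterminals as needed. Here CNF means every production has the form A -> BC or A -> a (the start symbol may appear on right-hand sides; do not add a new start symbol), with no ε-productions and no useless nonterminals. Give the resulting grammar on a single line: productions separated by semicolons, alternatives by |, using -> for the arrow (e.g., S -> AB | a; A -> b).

Nullable: {H}; after ε-elimination: S -> d | dH | idS; H -> d | dS | di.
No unit productions to eliminate.
TERM: introduce A -> d, B -> i and substitute in every rule of length ≥2.
BIN: S -> BAS becomes S -> BC, C -> AS.

S -> d | AH | BC; A -> d; B -> i; C -> AS; H -> d | AB | AS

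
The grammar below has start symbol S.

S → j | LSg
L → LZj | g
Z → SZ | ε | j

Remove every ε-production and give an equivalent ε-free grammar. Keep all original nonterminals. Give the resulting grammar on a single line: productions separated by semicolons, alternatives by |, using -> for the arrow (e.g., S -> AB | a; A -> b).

Nullable set: {Z}.
L -> LZj: Z nullable, giving LZj | Lj.
Drop Z -> ε.
Z -> SZ: Z nullable, giving S | SZ.
Unchanged (no nullable symbols): S -> LSg; S -> j; L -> g; Z -> j.

S -> j | LSg; L -> g | Lj | LZj; Z -> S | j | SZ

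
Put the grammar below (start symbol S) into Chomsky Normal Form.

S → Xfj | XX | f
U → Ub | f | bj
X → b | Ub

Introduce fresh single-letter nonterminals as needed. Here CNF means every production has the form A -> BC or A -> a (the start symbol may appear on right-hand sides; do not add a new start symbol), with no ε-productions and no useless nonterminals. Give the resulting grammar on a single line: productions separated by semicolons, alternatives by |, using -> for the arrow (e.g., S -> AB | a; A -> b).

S -> f | XD | XX; A -> f; B -> j; C -> b; D -> AB; U -> f | CB | UC; X -> b | UC

No ε-productions.
No unit productions to eliminate.
TERM: introduce C -> b, A -> f, B -> j and substitute in every rule of length ≥2.
BIN: S -> XAB becomes S -> XD, D -> AB.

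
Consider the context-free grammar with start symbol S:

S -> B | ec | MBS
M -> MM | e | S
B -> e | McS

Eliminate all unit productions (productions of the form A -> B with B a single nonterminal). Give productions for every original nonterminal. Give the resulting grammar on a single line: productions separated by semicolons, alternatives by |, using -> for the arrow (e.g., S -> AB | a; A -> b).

S -> e | ec | MBS | McS; B -> e | McS; M -> e | MM | ec | MBS | McS

Unit productions: M->S, S->B.
Unit pairs (A ⇒* B via units): (M,B), (M,S), (S,B).
S: inherits non-unit rules of {B, S} → MBS | McS | e | ec.
B: inherits non-unit rules of {B} → McS | e.
M: inherits non-unit rules of {B, M, S} → MBS | MM | McS | e | ec.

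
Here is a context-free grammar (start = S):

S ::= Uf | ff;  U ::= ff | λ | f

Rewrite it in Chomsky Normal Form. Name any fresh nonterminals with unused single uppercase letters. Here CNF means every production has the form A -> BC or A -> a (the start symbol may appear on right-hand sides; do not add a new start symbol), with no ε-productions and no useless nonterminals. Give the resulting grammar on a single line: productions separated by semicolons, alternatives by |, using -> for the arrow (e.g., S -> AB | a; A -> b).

S -> f | AA | UA; A -> f; U -> f | AA

Nullable: {U}; after ε-elimination: S -> f | Uf | ff; U -> f | ff.
No unit productions to eliminate.
TERM: introduce A -> f and substitute in every rule of length ≥2.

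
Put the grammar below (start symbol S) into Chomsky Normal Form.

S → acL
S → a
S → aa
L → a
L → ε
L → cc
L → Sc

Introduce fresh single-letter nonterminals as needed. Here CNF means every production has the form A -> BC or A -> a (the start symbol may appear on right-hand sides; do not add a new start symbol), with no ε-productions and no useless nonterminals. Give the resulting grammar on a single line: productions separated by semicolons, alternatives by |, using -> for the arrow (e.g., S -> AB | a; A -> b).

S -> a | BA | BB | BC; A -> c; B -> a; C -> AL; L -> a | AA | SA

Nullable: {L}; after ε-elimination: S -> a | aa | ac | acL; L -> a | Sc | cc.
No unit productions to eliminate.
TERM: introduce B -> a, A -> c and substitute in every rule of length ≥2.
BIN: S -> BAL becomes S -> BC, C -> AL.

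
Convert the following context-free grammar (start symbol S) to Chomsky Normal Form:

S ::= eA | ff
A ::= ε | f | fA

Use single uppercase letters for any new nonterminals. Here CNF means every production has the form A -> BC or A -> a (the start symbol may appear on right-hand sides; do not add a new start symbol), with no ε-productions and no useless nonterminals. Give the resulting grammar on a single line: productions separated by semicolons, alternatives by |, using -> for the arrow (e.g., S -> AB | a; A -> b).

Nullable: {A}; after ε-elimination: S -> e | eA | ff; A -> f | fA.
No unit productions to eliminate.
TERM: introduce C -> e, B -> f and substitute in every rule of length ≥2.

S -> e | BB | CA; A -> f | BA; B -> f; C -> e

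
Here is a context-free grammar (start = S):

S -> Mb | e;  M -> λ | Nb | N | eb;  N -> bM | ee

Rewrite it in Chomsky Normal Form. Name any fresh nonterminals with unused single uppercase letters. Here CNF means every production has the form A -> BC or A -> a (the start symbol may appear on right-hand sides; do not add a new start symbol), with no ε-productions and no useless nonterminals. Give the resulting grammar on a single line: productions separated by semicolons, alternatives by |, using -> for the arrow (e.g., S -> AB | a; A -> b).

Nullable: {M}; after ε-elimination: S -> b | e | Mb; M -> N | Nb | eb; N -> b | bM | ee.
After unit-elimination: S -> b | e | Mb; M -> b | Nb | bM | eb | ee; N -> b | bM | ee.
TERM: introduce A -> b, B -> e and substitute in every rule of length ≥2.

S -> b | e | MA; A -> b; B -> e; M -> b | AM | BA | BB | NA; N -> b | AM | BB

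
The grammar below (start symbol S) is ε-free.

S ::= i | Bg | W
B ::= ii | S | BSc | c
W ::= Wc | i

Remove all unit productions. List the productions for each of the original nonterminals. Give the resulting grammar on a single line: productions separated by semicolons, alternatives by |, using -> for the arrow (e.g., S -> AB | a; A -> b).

Unit productions: B->S, S->W.
Unit pairs (A ⇒* B via units): (B,S), (B,W), (S,W).
S: inherits non-unit rules of {S, W} → Bg | Wc | i.
B: inherits non-unit rules of {B, S, W} → BSc | Bg | Wc | c | i | ii.
W: inherits non-unit rules of {W} → Wc | i.

S -> i | Bg | Wc; B -> c | i | Bg | Wc | ii | BSc; W -> i | Wc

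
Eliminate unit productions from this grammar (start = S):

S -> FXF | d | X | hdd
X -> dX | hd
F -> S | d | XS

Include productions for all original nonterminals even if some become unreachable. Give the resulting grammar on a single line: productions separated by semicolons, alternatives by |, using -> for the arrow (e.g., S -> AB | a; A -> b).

S -> d | dX | hd | FXF | hdd; F -> d | XS | dX | hd | FXF | hdd; X -> dX | hd

Unit productions: F->S, S->X.
Unit pairs (A ⇒* B via units): (F,S), (F,X), (S,X).
S: inherits non-unit rules of {S, X} → FXF | d | dX | hd | hdd.
F: inherits non-unit rules of {F, S, X} → FXF | XS | d | dX | hd | hdd.
X: inherits non-unit rules of {X} → dX | hd.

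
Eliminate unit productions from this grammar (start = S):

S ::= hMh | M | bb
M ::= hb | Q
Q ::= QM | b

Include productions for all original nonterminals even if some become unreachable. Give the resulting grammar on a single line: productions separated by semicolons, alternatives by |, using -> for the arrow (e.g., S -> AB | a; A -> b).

S -> b | QM | bb | hb | hMh; M -> b | QM | hb; Q -> b | QM

Unit productions: M->Q, S->M.
Unit pairs (A ⇒* B via units): (M,Q), (S,M), (S,Q).
S: inherits non-unit rules of {M, Q, S} → QM | b | bb | hMh | hb.
M: inherits non-unit rules of {M, Q} → QM | b | hb.
Q: inherits non-unit rules of {Q} → QM | b.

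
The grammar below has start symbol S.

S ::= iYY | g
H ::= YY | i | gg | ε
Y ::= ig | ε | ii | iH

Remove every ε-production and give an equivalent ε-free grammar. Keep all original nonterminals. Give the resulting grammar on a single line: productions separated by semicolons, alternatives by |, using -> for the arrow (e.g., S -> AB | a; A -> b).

S -> g | i | iY | iYY; H -> Y | i | YY | gg; Y -> i | iH | ig | ii

Nullable set: {H, Y}.
S -> iYY: Y, Y nullable, giving i | iY | iYY.
Drop H -> ε.
H -> YY: Y, Y nullable, giving Y | YY.
Drop Y -> ε.
Y -> iH: H nullable, giving i | iH.
Unchanged (no nullable symbols): S -> g; H -> gg; H -> i; Y -> ig; Y -> ii.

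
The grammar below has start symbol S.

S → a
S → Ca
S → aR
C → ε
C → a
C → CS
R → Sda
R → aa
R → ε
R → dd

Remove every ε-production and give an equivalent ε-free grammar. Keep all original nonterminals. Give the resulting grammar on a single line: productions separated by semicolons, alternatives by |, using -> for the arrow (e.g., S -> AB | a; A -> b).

Nullable set: {C, R}.
S -> Ca: C nullable, giving Ca | a.
S -> aR: R nullable, giving a | aR.
Drop C -> ε.
C -> CS: C nullable, giving CS | S.
Drop R -> ε.
Unchanged (no nullable symbols): S -> a; C -> a; R -> Sda; R -> aa; R -> dd.

S -> a | Ca | aR; C -> S | a | CS; R -> aa | dd | Sda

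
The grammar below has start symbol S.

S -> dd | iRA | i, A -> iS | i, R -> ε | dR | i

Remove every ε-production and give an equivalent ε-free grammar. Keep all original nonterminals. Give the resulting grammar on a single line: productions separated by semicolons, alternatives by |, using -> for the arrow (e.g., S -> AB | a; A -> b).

S -> i | dd | iA | iRA; A -> i | iS; R -> d | i | dR

Nullable set: {R}.
S -> iRA: R nullable, giving iA | iRA.
Drop R -> ε.
R -> dR: R nullable, giving d | dR.
Unchanged (no nullable symbols): S -> dd; S -> i; A -> i; A -> iS; R -> i.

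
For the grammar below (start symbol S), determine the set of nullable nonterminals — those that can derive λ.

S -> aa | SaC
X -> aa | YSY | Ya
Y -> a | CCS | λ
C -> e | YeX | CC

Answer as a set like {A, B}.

Directly nullable (have an ε-rule): {Y}.
Not nullable: C, S, X — each has a terminal in every rule's right-hand side or depends on a non-nullable symbol.

{Y}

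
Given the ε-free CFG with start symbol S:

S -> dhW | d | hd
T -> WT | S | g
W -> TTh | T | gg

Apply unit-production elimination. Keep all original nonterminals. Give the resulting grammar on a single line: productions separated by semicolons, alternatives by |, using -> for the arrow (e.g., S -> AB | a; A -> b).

S -> d | hd | dhW; T -> d | g | WT | hd | dhW; W -> d | g | WT | gg | hd | TTh | dhW

Unit productions: T->S, W->T.
Unit pairs (A ⇒* B via units): (T,S), (W,S), (W,T).
S: inherits non-unit rules of {S} → d | dhW | hd.
T: inherits non-unit rules of {S, T} → WT | d | dhW | g | hd.
W: inherits non-unit rules of {S, T, W} → TTh | WT | d | dhW | g | gg | hd.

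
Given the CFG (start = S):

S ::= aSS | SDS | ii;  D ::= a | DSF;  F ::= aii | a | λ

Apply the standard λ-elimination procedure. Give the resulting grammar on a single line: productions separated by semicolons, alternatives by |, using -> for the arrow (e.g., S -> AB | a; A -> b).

S -> ii | SDS | aSS; D -> a | DS | DSF; F -> a | aii

Nullable set: {F}.
D -> DSF: F nullable, giving DS | DSF.
Drop F -> λ.
Unchanged (no nullable symbols): S -> SDS; S -> aSS; S -> ii; D -> a; F -> a; F -> aii.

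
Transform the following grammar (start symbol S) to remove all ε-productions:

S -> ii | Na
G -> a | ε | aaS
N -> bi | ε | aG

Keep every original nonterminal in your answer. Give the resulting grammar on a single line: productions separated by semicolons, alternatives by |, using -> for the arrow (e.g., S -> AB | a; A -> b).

S -> a | Na | ii; G -> a | aaS; N -> a | aG | bi

Nullable set: {G, N}.
S -> Na: N nullable, giving Na | a.
Drop G -> ε.
Drop N -> ε.
N -> aG: G nullable, giving a | aG.
Unchanged (no nullable symbols): S -> ii; G -> a; G -> aaS; N -> bi.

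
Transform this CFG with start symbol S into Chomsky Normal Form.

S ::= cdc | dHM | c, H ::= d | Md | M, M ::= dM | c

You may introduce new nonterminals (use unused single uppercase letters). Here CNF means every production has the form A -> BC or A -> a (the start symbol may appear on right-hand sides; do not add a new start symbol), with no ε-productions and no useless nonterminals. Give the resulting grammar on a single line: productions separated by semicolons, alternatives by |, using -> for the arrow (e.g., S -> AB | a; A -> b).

No ε-productions.
After unit-elimination: S -> c | cdc | dHM; H -> c | d | Md | dM; M -> c | dM.
TERM: introduce B -> c, A -> d and substitute in every rule of length ≥2.
BIN: S -> AHM becomes S -> AC, C -> HM; S -> BAB becomes S -> BD, D -> AB.

S -> c | AC | BD; A -> d; B -> c; C -> HM; D -> AB; H -> c | d | AM | MA; M -> c | AM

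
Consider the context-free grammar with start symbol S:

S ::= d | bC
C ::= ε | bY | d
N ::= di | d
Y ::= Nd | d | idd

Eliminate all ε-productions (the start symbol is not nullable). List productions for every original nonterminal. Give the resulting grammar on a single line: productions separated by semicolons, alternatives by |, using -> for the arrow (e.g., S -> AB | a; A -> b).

S -> b | d | bC; C -> d | bY; N -> d | di; Y -> d | Nd | idd

Nullable set: {C}.
S -> bC: C nullable, giving b | bC.
Drop C -> ε.
Unchanged (no nullable symbols): S -> d; C -> bY; C -> d; N -> d; N -> di; Y -> Nd; Y -> d; Y -> idd.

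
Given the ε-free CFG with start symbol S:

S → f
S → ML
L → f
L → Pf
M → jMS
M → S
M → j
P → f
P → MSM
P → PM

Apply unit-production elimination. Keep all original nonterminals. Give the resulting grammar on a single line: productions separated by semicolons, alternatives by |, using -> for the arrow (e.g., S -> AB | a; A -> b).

S -> f | ML; L -> f | Pf; M -> f | j | ML | jMS; P -> f | PM | MSM

Unit productions: M->S.
Unit pairs (A ⇒* B via units): (M,S).
S: inherits non-unit rules of {S} → ML | f.
L: inherits non-unit rules of {L} → Pf | f.
M: inherits non-unit rules of {M, S} → ML | f | j | jMS.
P: inherits non-unit rules of {P} → MSM | PM | f.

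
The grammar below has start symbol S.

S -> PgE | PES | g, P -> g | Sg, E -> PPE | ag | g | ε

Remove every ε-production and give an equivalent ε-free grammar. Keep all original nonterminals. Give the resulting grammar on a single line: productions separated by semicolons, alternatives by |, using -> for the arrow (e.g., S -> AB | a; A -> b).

S -> g | PS | Pg | PES | PgE; E -> g | PP | ag | PPE; P -> g | Sg

Nullable set: {E}.
S -> PES: E nullable, giving PES | PS.
S -> PgE: E nullable, giving Pg | PgE.
Drop E -> ε.
E -> PPE: E nullable, giving PP | PPE.
Unchanged (no nullable symbols): S -> g; E -> ag; E -> g; P -> Sg; P -> g.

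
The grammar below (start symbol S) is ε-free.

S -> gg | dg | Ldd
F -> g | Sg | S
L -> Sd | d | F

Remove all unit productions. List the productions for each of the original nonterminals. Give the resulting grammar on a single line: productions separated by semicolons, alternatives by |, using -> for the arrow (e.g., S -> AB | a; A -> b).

S -> dg | gg | Ldd; F -> g | Sg | dg | gg | Ldd; L -> d | g | Sd | Sg | dg | gg | Ldd

Unit productions: F->S, L->F.
Unit pairs (A ⇒* B via units): (F,S), (L,F), (L,S).
S: inherits non-unit rules of {S} → Ldd | dg | gg.
F: inherits non-unit rules of {F, S} → Ldd | Sg | dg | g | gg.
L: inherits non-unit rules of {F, L, S} → Ldd | Sd | Sg | d | dg | g | gg.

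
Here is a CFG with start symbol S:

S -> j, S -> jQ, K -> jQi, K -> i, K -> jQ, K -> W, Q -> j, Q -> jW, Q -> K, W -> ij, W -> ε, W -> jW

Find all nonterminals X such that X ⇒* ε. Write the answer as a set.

Directly nullable (have an ε-rule): {W}.
K is nullable via K -> W (every symbol on the right is already known nullable).
Q is nullable via Q -> K (every symbol on the right is already known nullable).
Not nullable: S — each has a terminal in every rule's right-hand side or depends on a non-nullable symbol.

{K, Q, W}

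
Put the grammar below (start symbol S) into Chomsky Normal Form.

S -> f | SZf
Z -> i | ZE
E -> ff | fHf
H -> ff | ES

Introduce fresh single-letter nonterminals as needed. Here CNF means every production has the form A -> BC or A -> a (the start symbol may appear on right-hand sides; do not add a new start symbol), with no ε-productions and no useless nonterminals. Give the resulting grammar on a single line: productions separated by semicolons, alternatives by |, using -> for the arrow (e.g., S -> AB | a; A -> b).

No ε-productions.
No unit productions to eliminate.
TERM: introduce A -> f and substitute in every rule of length ≥2.
BIN: E -> AHA becomes E -> AB, B -> HA; S -> SZA becomes S -> SC, C -> ZA.

S -> f | SC; A -> f; B -> HA; C -> ZA; E -> AA | AB; H -> AA | ES; Z -> i | ZE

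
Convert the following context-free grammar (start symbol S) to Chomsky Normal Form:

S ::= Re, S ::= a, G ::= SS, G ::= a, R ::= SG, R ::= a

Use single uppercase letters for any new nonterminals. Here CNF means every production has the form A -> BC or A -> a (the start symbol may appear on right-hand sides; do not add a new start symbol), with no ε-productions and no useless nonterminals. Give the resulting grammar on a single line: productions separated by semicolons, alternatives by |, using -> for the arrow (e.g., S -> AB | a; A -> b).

S -> a | RA; A -> e; G -> a | SS; R -> a | SG

No ε-productions.
No unit productions to eliminate.
TERM: introduce A -> e and substitute in every rule of length ≥2.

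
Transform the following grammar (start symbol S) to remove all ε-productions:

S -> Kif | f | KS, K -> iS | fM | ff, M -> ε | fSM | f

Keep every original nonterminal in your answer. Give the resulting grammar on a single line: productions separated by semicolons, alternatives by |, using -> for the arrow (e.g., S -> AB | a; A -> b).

S -> f | KS | Kif; K -> f | fM | ff | iS; M -> f | fS | fSM

Nullable set: {M}.
K -> fM: M nullable, giving f | fM.
Drop M -> ε.
M -> fSM: M nullable, giving fS | fSM.
Unchanged (no nullable symbols): S -> KS; S -> Kif; S -> f; K -> ff; K -> iS; M -> f.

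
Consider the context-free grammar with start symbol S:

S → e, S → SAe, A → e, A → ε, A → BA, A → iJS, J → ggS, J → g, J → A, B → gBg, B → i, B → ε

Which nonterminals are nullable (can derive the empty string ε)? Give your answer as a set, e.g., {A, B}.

Directly nullable (have an ε-rule): {A, B}.
J is nullable via J -> A (every symbol on the right is already known nullable).
Not nullable: S — each has a terminal in every rule's right-hand side or depends on a non-nullable symbol.

{A, B, J}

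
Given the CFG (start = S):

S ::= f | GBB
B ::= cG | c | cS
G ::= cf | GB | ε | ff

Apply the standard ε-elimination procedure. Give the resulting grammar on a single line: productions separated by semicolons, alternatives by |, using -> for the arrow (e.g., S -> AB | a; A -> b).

Nullable set: {G}.
S -> GBB: G nullable, giving BB | GBB.
B -> cG: G nullable, giving c | cG.
Drop G -> ε.
G -> GB: G nullable, giving B | GB.
Unchanged (no nullable symbols): S -> f; B -> c; B -> cS; G -> cf; G -> ff.

S -> f | BB | GBB; B -> c | cG | cS; G -> B | GB | cf | ff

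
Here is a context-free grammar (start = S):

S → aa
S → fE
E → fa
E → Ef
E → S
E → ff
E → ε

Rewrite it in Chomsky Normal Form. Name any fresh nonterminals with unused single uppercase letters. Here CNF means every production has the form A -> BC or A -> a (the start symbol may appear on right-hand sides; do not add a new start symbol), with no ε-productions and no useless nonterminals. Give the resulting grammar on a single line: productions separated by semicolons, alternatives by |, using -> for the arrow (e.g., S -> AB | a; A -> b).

S -> f | AE | BB; A -> f; B -> a; E -> f | AA | AB | AE | BB | EA

Nullable: {E}; after ε-elimination: S -> f | aa | fE; E -> S | f | Ef | fa | ff.
After unit-elimination: S -> f | aa | fE; E -> f | Ef | aa | fE | fa | ff.
TERM: introduce B -> a, A -> f and substitute in every rule of length ≥2.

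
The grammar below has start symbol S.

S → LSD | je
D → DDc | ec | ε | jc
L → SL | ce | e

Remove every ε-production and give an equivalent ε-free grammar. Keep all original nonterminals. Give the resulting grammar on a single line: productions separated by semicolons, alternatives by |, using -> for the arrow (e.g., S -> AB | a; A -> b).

Nullable set: {D}.
S -> LSD: D nullable, giving LS | LSD.
Drop D -> ε.
D -> DDc: D, D nullable, giving DDc | Dc | c.
Unchanged (no nullable symbols): S -> je; D -> ec; D -> jc; L -> SL; L -> ce; L -> e.

S -> LS | je | LSD; D -> c | Dc | ec | jc | DDc; L -> e | SL | ce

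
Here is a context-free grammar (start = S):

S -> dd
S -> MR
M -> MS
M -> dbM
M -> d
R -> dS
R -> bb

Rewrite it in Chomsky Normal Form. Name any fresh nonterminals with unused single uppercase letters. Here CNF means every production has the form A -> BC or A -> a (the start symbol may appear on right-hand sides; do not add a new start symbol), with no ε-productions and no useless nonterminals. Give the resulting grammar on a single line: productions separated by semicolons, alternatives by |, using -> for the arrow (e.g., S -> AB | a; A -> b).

No ε-productions.
No unit productions to eliminate.
TERM: introduce B -> b, A -> d and substitute in every rule of length ≥2.
BIN: M -> ABM becomes M -> AC, C -> BM.

S -> AA | MR; A -> d; B -> b; C -> BM; M -> d | AC | MS; R -> AS | BB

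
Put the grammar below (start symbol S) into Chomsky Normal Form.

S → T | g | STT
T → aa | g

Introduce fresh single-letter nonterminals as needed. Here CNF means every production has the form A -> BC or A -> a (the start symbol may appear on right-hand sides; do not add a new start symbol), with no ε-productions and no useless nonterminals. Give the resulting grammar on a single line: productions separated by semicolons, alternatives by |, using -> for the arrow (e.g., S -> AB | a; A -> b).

No ε-productions.
After unit-elimination: S -> g | aa | STT; T -> g | aa.
TERM: introduce A -> a and substitute in every rule of length ≥2.
BIN: S -> STT becomes S -> SB, B -> TT.

S -> g | AA | SB; A -> a; B -> TT; T -> g | AA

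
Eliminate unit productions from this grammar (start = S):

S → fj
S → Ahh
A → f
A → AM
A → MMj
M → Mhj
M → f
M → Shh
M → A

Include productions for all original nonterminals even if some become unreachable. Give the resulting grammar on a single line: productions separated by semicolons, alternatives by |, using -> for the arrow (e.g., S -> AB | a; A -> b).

S -> fj | Ahh; A -> f | AM | MMj; M -> f | AM | MMj | Mhj | Shh

Unit productions: M->A.
Unit pairs (A ⇒* B via units): (M,A).
S: inherits non-unit rules of {S} → Ahh | fj.
A: inherits non-unit rules of {A} → AM | MMj | f.
M: inherits non-unit rules of {A, M} → AM | MMj | Mhj | Shh | f.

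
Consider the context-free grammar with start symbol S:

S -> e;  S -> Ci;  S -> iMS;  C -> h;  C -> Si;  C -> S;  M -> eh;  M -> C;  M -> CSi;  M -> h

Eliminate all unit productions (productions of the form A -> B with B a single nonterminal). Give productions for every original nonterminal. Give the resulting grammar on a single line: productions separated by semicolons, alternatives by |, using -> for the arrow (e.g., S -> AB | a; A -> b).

Unit productions: C->S, M->C.
Unit pairs (A ⇒* B via units): (C,S), (M,C), (M,S).
S: inherits non-unit rules of {S} → Ci | e | iMS.
C: inherits non-unit rules of {C, S} → Ci | Si | e | h | iMS.
M: inherits non-unit rules of {C, M, S} → CSi | Ci | Si | e | eh | h | iMS.

S -> e | Ci | iMS; C -> e | h | Ci | Si | iMS; M -> e | h | Ci | Si | eh | CSi | iMS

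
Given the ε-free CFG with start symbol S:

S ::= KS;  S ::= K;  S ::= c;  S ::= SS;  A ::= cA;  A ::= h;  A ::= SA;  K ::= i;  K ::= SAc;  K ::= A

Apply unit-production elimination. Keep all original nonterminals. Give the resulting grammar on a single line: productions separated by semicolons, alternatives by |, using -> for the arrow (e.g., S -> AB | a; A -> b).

Unit productions: K->A, S->K.
Unit pairs (A ⇒* B via units): (K,A), (S,A), (S,K).
S: inherits non-unit rules of {A, K, S} → KS | SA | SAc | SS | c | cA | h | i.
A: inherits non-unit rules of {A} → SA | cA | h.
K: inherits non-unit rules of {A, K} → SA | SAc | cA | h | i.

S -> c | h | i | KS | SA | SS | cA | SAc; A -> h | SA | cA; K -> h | i | SA | cA | SAc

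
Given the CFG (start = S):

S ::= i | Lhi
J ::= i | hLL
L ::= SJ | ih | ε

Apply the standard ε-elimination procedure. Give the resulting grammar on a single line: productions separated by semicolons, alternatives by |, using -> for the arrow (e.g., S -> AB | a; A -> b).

S -> i | hi | Lhi; J -> h | i | hL | hLL; L -> SJ | ih

Nullable set: {L}.
S -> Lhi: L nullable, giving Lhi | hi.
J -> hLL: L, L nullable, giving h | hL | hLL.
Drop L -> ε.
Unchanged (no nullable symbols): S -> i; J -> i; L -> SJ; L -> ih.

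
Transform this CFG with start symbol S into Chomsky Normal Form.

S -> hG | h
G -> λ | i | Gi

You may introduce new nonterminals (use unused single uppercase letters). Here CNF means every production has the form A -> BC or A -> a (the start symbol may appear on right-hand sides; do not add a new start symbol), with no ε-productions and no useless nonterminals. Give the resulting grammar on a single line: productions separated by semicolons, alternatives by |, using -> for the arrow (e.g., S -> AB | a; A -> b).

S -> h | BG; A -> i; B -> h; G -> i | GA

Nullable: {G}; after ε-elimination: S -> h | hG; G -> i | Gi.
No unit productions to eliminate.
TERM: introduce B -> h, A -> i and substitute in every rule of length ≥2.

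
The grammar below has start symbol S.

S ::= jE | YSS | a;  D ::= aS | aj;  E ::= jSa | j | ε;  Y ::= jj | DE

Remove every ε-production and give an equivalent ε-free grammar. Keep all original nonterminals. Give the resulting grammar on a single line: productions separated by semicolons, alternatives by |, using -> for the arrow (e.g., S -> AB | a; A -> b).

S -> a | j | jE | YSS; D -> aS | aj; E -> j | jSa; Y -> D | DE | jj

Nullable set: {E}.
S -> jE: E nullable, giving j | jE.
Drop E -> ε.
Y -> DE: E nullable, giving D | DE.
Unchanged (no nullable symbols): S -> YSS; S -> a; D -> aS; D -> aj; E -> j; E -> jSa; Y -> jj.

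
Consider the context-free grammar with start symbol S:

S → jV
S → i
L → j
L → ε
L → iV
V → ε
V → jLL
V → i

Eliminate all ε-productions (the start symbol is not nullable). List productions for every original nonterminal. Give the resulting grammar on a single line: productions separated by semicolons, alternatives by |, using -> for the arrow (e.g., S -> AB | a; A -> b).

S -> i | j | jV; L -> i | j | iV; V -> i | j | jL | jLL

Nullable set: {L, V}.
S -> jV: V nullable, giving j | jV.
Drop L -> ε.
L -> iV: V nullable, giving i | iV.
Drop V -> ε.
V -> jLL: L, L nullable, giving j | jL | jLL.
Unchanged (no nullable symbols): S -> i; L -> j; V -> i.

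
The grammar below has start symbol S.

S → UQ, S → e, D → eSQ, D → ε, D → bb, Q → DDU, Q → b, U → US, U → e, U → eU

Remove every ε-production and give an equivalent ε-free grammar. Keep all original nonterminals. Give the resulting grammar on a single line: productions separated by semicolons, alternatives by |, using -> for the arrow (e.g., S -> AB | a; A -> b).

S -> e | UQ; D -> bb | eSQ; Q -> U | b | DU | DDU; U -> e | US | eU

Nullable set: {D}.
Drop D -> ε.
Q -> DDU: D, D nullable, giving DDU | DU | U.
Unchanged (no nullable symbols): S -> UQ; S -> e; D -> bb; D -> eSQ; Q -> b; U -> US; U -> e; U -> eU.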